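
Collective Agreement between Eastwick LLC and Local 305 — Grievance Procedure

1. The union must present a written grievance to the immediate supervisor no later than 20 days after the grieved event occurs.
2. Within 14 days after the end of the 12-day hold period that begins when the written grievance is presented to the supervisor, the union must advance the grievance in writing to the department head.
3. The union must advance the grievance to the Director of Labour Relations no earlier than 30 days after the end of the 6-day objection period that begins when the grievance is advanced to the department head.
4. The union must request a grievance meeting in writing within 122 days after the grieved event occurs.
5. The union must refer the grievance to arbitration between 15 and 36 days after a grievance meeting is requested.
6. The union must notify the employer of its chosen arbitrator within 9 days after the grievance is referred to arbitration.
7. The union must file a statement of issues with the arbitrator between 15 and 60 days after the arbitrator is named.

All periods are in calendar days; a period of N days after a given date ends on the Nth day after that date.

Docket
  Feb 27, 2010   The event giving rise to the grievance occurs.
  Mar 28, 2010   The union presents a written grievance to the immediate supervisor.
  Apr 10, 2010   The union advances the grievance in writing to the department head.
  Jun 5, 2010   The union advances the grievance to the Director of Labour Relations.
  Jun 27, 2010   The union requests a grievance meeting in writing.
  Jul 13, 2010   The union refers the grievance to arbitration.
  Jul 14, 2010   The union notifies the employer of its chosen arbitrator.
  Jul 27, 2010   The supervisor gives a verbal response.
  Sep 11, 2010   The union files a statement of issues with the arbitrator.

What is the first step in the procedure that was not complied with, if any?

Step 1

Step 1: 20 days after Feb 27, 2010 (when the grieved event occurs) is Mar 19, 2010; done Mar 28, 2010 — 9 days late.
No need to go further; step 1 was not satisfied.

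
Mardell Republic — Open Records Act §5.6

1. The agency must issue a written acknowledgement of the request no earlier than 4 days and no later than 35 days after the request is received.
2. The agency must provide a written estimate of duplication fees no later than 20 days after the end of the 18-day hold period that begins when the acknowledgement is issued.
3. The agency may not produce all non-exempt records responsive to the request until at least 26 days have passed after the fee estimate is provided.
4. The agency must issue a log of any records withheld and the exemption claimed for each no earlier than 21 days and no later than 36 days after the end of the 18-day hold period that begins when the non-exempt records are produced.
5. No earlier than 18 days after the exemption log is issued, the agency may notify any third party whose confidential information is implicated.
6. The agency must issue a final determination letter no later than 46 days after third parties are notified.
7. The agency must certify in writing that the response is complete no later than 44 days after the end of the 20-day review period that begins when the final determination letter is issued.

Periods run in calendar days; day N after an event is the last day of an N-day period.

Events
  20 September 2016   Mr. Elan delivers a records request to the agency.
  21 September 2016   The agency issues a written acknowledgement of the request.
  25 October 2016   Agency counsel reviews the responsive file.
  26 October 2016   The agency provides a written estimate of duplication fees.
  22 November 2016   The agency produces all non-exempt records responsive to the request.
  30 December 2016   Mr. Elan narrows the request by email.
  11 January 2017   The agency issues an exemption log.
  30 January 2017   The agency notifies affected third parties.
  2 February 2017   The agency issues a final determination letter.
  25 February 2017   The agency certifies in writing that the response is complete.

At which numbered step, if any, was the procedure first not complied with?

Step 1

Step 1: the window is 4–35 days after 20 September 2016 (when the request is received), so 24 September 2016 through 25 October 2016; done 21 September 2016 — 3 days before the window opened.
Later steps need not be reached.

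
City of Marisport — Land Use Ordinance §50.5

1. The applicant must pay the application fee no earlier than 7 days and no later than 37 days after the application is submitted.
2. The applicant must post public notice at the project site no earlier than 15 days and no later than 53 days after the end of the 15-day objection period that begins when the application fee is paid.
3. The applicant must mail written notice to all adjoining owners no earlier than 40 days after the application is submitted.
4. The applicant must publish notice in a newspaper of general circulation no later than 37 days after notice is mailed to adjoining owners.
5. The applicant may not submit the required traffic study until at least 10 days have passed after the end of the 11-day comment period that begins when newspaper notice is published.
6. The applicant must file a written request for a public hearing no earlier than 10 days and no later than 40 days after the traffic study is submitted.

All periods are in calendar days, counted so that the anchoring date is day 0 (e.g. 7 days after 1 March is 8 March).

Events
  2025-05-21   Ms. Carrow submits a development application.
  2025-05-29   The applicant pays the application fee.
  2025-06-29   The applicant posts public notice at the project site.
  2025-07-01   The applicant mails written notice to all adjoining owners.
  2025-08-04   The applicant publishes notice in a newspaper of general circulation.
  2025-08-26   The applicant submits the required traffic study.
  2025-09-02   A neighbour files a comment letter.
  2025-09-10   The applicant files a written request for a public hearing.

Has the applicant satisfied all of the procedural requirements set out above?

Yes

Step 1 — 7 and 37 days from 2025-05-21 (when the application is submitted) are 2025-05-28 and 2025-06-27 respectively; 2025-05-29 falls inside that range.
Step 2 — 15 and 53 days from 2025-06-13 (end of the 15-day objection period, which began when the application fee is paid on 2025-05-29) are 2025-06-28 and 2025-08-05 respectively; done 2025-06-29 — within the window.
Step 3 — must wait 40 days from 2025-05-21 (when the application is submitted), so not before 2025-06-30; done 2025-07-01 — permitted.
Step 4 — counting 37 days from 2025-07-01 (when notice is mailed to adjoining owners) gives a deadline of 2025-08-07; done 2025-08-04 — timely.
Step 5 — must wait 10 days from 2025-08-15 (end of the 11-day comment period, which began when newspaper notice is published on 2025-08-04), so not before 2025-08-25; done 2025-08-26, after the minimum wait.
Step 6 — 10 and 40 days from 2025-08-26 (when the traffic study is submitted) are 2025-09-05 and 2025-10-05 respectively; done 2025-09-10 — within the window.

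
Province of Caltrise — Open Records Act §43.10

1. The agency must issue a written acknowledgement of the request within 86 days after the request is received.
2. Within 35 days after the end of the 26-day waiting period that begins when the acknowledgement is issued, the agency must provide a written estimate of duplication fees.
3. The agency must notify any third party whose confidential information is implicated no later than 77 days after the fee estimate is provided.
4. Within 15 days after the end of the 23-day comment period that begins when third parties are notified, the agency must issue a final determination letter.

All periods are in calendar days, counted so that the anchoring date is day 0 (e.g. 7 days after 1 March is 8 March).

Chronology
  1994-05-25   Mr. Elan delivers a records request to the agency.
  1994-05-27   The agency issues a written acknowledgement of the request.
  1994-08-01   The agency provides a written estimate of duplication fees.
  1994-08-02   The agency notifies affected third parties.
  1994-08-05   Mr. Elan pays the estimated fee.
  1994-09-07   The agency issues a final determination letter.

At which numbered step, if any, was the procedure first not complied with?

(1) due by 1994-05-25 + 86 days = 1994-08-19; 1994-05-27 is within that limit.
(2) due by 1994-06-22 + 35 days = 1994-07-27; 1994-08-01 misses that deadline by 5 days.
The analysis stops there.

Step 2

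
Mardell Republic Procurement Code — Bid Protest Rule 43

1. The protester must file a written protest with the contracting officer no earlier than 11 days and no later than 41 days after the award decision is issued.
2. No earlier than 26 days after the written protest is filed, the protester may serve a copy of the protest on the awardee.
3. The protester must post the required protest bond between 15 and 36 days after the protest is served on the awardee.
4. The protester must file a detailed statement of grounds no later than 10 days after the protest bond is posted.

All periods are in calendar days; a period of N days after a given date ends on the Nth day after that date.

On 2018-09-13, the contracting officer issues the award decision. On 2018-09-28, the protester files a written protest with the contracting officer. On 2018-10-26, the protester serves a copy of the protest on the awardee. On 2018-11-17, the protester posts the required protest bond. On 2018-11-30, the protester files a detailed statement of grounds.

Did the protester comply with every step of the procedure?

(1) the permitted window runs from 2018-09-13 + 11 = 2018-09-24 to 2018-09-13 + 41 = 2018-10-24; done 2018-09-28 — within the window.
(2) permitted from 2018-09-28 + 26 days = 2018-10-24 onward; done 2018-10-26, after the minimum wait.
(3) the permitted window runs from 2018-10-26 + 15 = 2018-11-10 to 2018-10-26 + 36 = 2018-12-01; done 2018-11-17, which is between those dates.
(4) due by 2018-11-17 + 10 days = 2018-11-27; not done until 2018-11-30, 3 days after the deadline.

No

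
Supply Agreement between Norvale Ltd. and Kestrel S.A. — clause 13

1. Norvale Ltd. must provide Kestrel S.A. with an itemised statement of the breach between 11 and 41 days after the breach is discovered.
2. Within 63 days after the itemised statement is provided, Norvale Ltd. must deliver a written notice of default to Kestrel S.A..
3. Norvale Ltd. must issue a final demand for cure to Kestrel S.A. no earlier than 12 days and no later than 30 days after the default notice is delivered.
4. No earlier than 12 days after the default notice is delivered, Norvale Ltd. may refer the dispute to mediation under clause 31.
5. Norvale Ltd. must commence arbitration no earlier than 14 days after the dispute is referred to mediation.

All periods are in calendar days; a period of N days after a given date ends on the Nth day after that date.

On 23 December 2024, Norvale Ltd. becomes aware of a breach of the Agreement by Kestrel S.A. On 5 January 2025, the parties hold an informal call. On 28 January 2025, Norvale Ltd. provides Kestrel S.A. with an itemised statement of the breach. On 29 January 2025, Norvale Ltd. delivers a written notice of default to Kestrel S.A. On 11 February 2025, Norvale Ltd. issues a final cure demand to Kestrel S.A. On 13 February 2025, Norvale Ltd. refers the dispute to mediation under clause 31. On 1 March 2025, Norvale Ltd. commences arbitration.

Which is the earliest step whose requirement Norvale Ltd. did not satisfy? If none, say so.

None — every step was satisfied

Step 1: the window is 11–41 days after 23 December 2024 (when the breach is discovered), so 3 January 2025 through 2 February 2025; done 28 January 2025 — within the window.
Step 2: 63 days after 28 January 2025 (when the itemised statement is provided) is 1 April 2025; completed 29 January 2025, before the deadline.
Step 3: the window is 12–30 days after 29 January 2025 (when the default notice is delivered), so 10 February 2025 through 28 February 2025; 11 February 2025 falls inside that range.
Step 4: the earliest permitted date is 12 days after 29 January 2025 (when the default notice is delivered), i.e. 10 February 2025; 13 February 2025 is on or after that date.
Step 5: the earliest permitted date is 14 days after 13 February 2025 (when the dispute is referred to mediation), i.e. 27 February 2025; done 1 March 2025 — permitted.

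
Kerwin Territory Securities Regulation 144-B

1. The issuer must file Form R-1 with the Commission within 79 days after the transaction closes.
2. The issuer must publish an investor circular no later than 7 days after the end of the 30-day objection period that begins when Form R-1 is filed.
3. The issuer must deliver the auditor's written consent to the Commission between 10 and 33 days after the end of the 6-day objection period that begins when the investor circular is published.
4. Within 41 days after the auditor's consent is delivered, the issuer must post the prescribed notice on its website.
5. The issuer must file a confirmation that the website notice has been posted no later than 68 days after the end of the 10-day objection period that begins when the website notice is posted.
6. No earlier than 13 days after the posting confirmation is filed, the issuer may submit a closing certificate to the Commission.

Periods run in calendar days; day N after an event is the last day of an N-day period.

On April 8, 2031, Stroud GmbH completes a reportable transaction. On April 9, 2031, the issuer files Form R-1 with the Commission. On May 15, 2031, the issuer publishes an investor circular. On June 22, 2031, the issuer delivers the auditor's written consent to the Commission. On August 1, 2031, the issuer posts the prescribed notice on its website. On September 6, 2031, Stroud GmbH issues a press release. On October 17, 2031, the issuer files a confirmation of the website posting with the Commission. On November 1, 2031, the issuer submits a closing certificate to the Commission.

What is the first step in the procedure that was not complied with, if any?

None — every step was satisfied

(1) due by April 8, 2031 + 79 days = June 26, 2031; April 9, 2031 is within that limit.
(2) due by May 9, 2031 + 7 days = May 16, 2031; May 15, 2031 is within that limit.
(3) the permitted window runs from May 21, 2031 + 10 = May 31, 2031 to May 21, 2031 + 33 = June 23, 2031; June 22, 2031 falls inside that range.
(4) due by June 22, 2031 + 41 days = August 2, 2031; done August 1, 2031 — timely.
(5) due by August 11, 2031 + 68 days = October 18, 2031; October 17, 2031 is within that limit.
(6) permitted from October 17, 2031 + 13 days = October 30, 2031 onward; done November 1, 2031, after the minimum wait.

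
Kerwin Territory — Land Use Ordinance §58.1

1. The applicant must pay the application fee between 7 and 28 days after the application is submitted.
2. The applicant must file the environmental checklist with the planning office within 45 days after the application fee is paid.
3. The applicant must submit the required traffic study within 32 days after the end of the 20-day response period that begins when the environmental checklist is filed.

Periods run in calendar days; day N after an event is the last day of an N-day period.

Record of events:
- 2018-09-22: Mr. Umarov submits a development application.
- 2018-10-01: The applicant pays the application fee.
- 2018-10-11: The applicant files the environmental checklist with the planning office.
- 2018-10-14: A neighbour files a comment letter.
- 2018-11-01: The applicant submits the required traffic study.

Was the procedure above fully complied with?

(1) the permitted window runs from 2018-09-22 + 7 = 2018-09-29 to 2018-09-22 + 28 = 2018-10-20; done 2018-10-01 — within the window.
(2) due by 2018-10-01 + 45 days = 2018-11-15; completed 2018-10-11, before the deadline.
(3) due by 2018-10-31 + 32 days = 2018-12-02; 2018-11-01 is within that limit.

Yes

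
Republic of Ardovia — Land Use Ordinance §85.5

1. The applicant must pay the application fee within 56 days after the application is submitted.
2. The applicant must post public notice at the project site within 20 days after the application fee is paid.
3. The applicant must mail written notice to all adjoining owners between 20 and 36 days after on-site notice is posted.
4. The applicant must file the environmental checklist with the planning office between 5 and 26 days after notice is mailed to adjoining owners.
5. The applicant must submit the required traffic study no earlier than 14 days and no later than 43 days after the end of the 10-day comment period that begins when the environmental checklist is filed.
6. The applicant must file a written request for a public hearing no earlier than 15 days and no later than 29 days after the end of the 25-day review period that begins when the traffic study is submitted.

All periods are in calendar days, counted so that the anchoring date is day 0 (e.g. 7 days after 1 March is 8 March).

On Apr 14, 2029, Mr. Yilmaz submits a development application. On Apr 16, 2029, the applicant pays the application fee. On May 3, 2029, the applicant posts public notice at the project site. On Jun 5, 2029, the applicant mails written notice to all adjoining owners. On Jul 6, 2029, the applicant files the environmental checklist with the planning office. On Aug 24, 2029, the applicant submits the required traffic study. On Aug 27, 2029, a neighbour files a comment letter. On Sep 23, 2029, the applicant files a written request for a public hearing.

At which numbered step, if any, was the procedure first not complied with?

(1) due by Apr 14, 2029 + 56 days = Jun 9, 2029; done Apr 16, 2029 — timely.
(2) due by Apr 16, 2029 + 20 days = May 6, 2029; completed May 3, 2029, before the deadline.
(3) the permitted window runs from May 3, 2029 + 20 = May 23, 2029 to May 3, 2029 + 36 = Jun 8, 2029; done Jun 5, 2029, which is between those dates.
(4) the permitted window runs from Jun 5, 2029 + 5 = Jun 10, 2029 to Jun 5, 2029 + 26 = Jul 1, 2029; done Jul 6, 2029 — 5 days after the window closed.
No need to go further; step 4 was not satisfied.

Step 4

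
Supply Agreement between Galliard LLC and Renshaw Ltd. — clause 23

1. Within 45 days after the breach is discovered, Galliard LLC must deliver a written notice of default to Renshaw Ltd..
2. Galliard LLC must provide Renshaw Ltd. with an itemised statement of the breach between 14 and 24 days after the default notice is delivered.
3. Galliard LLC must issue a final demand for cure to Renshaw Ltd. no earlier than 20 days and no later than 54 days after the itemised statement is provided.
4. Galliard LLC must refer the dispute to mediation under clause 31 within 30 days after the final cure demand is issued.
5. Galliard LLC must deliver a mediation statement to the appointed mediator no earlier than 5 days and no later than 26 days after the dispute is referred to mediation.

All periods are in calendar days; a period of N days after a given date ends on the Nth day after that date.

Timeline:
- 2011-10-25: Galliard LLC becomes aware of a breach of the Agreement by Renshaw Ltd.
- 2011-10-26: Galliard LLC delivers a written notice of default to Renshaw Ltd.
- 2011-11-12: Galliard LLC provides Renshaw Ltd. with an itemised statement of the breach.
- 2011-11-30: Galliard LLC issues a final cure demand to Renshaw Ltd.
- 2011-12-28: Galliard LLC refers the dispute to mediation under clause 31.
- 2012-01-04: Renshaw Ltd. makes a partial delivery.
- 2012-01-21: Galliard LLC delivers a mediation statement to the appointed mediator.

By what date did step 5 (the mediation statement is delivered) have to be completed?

Step 5 runs from 2011-12-28, when the dispute is referred to mediation. The window is 5–26 days after 2011-12-28; it closes on 2012-01-23.

2012-01-23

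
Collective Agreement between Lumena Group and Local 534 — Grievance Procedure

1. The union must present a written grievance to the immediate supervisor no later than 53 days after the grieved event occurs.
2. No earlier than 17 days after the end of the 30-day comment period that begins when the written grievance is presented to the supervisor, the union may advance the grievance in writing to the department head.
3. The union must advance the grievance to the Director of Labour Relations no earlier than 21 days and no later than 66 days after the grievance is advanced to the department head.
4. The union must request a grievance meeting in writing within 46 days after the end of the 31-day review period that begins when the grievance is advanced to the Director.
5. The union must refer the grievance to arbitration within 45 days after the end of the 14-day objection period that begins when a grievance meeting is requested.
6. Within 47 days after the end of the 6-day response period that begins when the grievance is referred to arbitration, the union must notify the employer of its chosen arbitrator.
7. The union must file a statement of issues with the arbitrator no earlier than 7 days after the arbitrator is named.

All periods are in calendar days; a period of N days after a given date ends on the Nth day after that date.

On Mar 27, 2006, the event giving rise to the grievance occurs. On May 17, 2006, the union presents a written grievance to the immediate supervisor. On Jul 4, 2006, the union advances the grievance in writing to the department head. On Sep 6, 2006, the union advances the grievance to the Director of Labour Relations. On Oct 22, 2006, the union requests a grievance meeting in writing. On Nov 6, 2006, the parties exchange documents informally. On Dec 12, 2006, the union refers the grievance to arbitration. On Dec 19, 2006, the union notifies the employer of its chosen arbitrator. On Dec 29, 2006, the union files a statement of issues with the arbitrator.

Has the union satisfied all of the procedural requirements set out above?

Yes

Step 1: 53 days after Mar 27, 2006 (when the grieved event occurs) is May 19, 2006; completed May 17, 2006, before the deadline.
Step 2: the earliest permitted date is 17 days after Jun 16, 2006 (end of the 30-day comment period, which began when the written grievance is presented to the supervisor on May 17, 2006), i.e. Jul 3, 2006; done Jul 4, 2006, after the minimum wait.
Step 3: the window is 21–66 days after Jul 4, 2006 (when the grievance is advanced to the department head), so Jul 25, 2006 through Sep 8, 2006; done Sep 6, 2006, which is between those dates.
Step 4: 46 days after Oct 7, 2006 (end of the 31-day review period, which began when the grievance is advanced to the Director on Sep 6, 2006) is Nov 22, 2006; done Oct 22, 2006 — timely.
Step 5: 45 days after Nov 5, 2006 (end of the 14-day objection period, which began when a grievance meeting is requested on Oct 22, 2006) is Dec 20, 2006; completed Dec 12, 2006, before the deadline.
Step 6: 47 days after Dec 18, 2006 (end of the 6-day response period, which began when the grievance is referred to arbitration on Dec 12, 2006) is Feb 3, 2007; completed Dec 19, 2006, before the deadline.
Step 7: the earliest permitted date is 7 days after Dec 19, 2006 (when the arbitrator is named), i.e. Dec 26, 2006; Dec 29, 2006 is on or after that date.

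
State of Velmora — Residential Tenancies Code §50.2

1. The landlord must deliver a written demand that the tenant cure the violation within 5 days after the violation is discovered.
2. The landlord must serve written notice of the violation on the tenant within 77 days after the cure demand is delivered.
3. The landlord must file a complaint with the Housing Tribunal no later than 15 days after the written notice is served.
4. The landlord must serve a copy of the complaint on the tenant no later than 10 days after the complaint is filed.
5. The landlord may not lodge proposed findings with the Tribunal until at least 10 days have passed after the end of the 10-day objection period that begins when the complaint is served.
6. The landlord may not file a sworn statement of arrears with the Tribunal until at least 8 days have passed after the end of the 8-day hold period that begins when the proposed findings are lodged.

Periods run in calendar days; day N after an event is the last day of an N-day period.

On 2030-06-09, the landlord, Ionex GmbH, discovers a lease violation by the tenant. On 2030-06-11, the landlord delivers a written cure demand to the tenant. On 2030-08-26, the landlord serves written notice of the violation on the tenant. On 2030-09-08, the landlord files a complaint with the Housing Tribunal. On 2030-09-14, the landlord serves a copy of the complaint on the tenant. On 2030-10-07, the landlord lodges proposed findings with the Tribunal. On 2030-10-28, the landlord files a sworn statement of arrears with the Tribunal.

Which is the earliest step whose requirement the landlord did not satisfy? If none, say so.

None — every step was satisfied

(1) due by 2030-06-09 + 5 days = 2030-06-14; 2030-06-11 is within that limit.
(2) due by 2030-06-11 + 77 days = 2030-08-27; completed 2030-08-26, before the deadline.
(3) due by 2030-08-26 + 15 days = 2030-09-10; completed 2030-09-08, before the deadline.
(4) due by 2030-09-08 + 10 days = 2030-09-18; done 2030-09-14 — timely.
(5) permitted from 2030-09-24 + 10 days = 2030-10-04 onward; done 2030-10-07, after the minimum wait.
(6) permitted from 2030-10-15 + 8 days = 2030-10-23 onward; 2030-10-28 is on or after that date.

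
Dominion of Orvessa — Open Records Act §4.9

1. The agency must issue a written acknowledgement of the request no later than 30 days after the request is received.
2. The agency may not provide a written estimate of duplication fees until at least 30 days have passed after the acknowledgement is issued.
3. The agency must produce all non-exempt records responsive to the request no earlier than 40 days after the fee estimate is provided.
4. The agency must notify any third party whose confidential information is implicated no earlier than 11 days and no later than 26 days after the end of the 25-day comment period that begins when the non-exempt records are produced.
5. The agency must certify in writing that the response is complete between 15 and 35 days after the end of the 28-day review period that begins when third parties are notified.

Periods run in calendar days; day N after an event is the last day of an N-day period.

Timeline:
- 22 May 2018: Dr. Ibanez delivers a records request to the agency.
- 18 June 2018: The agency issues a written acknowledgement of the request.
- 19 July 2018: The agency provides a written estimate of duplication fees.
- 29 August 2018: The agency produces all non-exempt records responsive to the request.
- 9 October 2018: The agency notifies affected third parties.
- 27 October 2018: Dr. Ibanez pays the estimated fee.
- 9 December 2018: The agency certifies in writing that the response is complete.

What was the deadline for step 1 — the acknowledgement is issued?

Step 1 runs from 22 May 2018, when the request is received. 30 days after 22 May 2018 is 21 June 2018.

21 June 2018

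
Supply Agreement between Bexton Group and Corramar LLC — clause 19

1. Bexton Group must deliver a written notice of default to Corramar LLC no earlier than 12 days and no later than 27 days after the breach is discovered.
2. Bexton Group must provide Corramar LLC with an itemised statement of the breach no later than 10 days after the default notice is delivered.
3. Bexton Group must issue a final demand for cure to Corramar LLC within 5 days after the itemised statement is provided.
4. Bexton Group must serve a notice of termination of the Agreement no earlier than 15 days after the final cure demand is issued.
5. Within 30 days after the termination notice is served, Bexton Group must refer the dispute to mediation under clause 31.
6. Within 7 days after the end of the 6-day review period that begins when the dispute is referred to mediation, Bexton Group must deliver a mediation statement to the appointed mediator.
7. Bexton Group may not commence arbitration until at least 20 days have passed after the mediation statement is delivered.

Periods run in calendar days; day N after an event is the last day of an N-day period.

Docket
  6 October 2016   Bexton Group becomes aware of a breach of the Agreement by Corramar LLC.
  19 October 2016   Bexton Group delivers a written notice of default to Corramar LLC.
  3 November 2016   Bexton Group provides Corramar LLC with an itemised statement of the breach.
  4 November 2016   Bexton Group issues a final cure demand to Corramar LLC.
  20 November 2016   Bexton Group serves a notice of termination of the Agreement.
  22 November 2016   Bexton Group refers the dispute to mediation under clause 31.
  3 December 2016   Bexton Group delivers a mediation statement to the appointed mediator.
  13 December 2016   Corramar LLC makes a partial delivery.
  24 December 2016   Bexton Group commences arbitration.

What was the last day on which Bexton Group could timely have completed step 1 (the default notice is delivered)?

2 November 2016

Step 1 runs from 6 October 2016, when the breach is discovered. The window is 12–27 days after 6 October 2016; it closes on 2 November 2016.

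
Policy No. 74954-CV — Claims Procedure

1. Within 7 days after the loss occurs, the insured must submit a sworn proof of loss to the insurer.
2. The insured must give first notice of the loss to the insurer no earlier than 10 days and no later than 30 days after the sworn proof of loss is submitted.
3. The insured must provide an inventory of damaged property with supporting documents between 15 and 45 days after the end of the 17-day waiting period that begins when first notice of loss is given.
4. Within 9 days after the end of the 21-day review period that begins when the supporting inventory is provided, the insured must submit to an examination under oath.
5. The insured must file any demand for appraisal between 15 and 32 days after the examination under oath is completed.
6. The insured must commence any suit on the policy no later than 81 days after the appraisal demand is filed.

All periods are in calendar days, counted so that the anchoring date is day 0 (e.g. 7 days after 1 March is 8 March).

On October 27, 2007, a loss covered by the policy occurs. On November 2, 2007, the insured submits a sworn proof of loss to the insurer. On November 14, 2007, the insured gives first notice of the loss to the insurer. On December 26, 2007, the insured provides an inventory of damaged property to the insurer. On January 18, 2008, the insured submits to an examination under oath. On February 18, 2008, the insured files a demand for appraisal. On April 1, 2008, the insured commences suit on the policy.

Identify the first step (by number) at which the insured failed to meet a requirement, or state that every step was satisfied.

Step 1 — counting 7 days from October 27, 2007 (when the loss occurs) gives a deadline of November 3, 2007; done November 2, 2007 — timely.
Step 2 — 10 and 30 days from November 2, 2007 (when the sworn proof of loss is submitted) are November 12, 2007 and December 2, 2007 respectively; November 14, 2007 falls inside that range.
Step 3 — 15 and 45 days from December 1, 2007 (end of the 17-day waiting period, which began when first notice of loss is given on November 14, 2007) are December 16, 2007 and January 15, 2008 respectively; done December 26, 2007, which is between those dates.
Step 4 — counting 9 days from January 16, 2008 (end of the 21-day review period, which began when the supporting inventory is provided on December 26, 2007) gives a deadline of January 25, 2008; January 18, 2008 is within that limit.
Step 5 — 15 and 32 days from January 18, 2008 (when the examination under oath is completed) are February 2, 2008 and February 19, 2008 respectively; February 18, 2008 falls inside that range.
Step 6 — counting 81 days from February 18, 2008 (when the appraisal demand is filed) gives a deadline of May 9, 2008; April 1, 2008 is within that limit.

None — every step was satisfied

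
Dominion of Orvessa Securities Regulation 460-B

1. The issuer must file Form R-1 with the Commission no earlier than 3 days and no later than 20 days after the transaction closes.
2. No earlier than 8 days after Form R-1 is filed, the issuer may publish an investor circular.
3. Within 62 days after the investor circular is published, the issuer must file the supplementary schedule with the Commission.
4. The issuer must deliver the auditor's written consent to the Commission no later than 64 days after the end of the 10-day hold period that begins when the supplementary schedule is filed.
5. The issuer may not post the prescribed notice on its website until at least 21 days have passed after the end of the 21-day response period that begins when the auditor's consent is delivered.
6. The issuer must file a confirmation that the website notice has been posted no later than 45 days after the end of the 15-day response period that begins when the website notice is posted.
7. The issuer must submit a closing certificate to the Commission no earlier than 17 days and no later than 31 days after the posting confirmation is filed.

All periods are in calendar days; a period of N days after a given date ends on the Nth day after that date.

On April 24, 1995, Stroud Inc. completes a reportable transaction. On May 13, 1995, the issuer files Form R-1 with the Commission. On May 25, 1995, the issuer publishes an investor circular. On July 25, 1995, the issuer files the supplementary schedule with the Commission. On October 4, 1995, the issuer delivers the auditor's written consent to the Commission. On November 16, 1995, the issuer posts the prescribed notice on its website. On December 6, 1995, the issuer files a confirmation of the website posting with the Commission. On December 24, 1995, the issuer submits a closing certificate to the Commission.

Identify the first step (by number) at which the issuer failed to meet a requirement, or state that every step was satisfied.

None — every step was satisfied

Step 1: the window is 3–20 days after April 24, 1995 (when the transaction closes), so April 27, 1995 through May 14, 1995; done May 13, 1995 — within the window.
Step 2: the earliest permitted date is 8 days after May 13, 1995 (when Form R-1 is filed), i.e. May 21, 1995; done May 25, 1995, after the minimum wait.
Step 3: 62 days after May 25, 1995 (when the investor circular is published) is July 26, 1995; done July 25, 1995 — timely.
Step 4: 64 days after August 4, 1995 (end of the 10-day hold period, which began when the supplementary schedule is filed on July 25, 1995) is October 7, 1995; done October 4, 1995 — timely.
Step 5: the earliest permitted date is 21 days after October 25, 1995 (end of the 21-day response period, which began when the auditor's consent is delivered on October 4, 1995), i.e. November 15, 1995; done November 16, 1995 — permitted.
Step 6: 45 days after December 1, 1995 (end of the 15-day response period, which began when the website notice is posted on November 16, 1995) is January 15, 1996; done December 6, 1995 — timely.
Step 7: the window is 17–31 days after December 6, 1995 (when the posting confirmation is filed), so December 23, 1995 through January 6, 1996; December 24, 1995 falls inside that range.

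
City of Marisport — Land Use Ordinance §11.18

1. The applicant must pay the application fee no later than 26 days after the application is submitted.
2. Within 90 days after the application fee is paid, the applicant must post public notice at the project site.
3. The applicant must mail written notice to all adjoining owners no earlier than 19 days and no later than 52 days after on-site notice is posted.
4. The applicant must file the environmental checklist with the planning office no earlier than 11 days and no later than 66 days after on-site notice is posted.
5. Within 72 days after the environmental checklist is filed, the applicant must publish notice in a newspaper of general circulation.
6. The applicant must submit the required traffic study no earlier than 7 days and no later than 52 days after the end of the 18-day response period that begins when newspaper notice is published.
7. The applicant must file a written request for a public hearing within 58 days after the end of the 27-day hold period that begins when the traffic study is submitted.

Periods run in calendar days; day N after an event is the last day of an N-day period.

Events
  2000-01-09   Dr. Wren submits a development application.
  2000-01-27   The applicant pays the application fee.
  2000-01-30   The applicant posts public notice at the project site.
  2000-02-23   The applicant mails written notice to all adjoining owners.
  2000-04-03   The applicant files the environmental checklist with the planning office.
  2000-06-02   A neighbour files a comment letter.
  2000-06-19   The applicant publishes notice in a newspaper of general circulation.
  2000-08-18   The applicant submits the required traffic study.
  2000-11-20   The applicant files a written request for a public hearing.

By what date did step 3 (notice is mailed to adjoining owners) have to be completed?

2000-03-22

Step 3 runs from 2000-01-30, when on-site notice is posted. The window is 19–52 days after 2000-01-30; it closes on 2000-03-22.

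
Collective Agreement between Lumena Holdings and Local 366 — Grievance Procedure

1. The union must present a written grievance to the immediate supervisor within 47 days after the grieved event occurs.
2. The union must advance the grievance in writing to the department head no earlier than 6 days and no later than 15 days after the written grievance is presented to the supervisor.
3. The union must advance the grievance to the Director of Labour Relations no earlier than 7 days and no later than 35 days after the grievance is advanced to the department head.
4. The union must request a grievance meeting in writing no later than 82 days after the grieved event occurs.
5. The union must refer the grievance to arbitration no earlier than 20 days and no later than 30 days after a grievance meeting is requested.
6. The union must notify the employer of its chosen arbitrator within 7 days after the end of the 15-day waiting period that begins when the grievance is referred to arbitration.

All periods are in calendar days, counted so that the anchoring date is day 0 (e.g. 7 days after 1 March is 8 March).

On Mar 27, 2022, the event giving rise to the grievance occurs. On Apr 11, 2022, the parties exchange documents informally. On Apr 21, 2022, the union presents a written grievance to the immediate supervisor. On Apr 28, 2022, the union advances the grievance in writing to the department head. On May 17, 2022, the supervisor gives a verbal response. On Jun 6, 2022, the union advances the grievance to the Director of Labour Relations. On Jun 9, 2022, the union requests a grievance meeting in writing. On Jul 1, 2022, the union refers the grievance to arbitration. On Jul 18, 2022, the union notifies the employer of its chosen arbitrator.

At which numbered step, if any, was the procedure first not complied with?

Step 3

(1) due by Mar 27, 2022 + 47 days = May 13, 2022; Apr 21, 2022 is within that limit.
(2) the permitted window runs from Apr 21, 2022 + 6 = Apr 27, 2022 to Apr 21, 2022 + 15 = May 6, 2022; Apr 28, 2022 falls inside that range.
(3) the permitted window runs from Apr 28, 2022 + 7 = May 5, 2022 to Apr 28, 2022 + 35 = Jun 2, 2022; done Jun 6, 2022 — 4 days after the window closed.
The procedure was therefore not followed at step 3.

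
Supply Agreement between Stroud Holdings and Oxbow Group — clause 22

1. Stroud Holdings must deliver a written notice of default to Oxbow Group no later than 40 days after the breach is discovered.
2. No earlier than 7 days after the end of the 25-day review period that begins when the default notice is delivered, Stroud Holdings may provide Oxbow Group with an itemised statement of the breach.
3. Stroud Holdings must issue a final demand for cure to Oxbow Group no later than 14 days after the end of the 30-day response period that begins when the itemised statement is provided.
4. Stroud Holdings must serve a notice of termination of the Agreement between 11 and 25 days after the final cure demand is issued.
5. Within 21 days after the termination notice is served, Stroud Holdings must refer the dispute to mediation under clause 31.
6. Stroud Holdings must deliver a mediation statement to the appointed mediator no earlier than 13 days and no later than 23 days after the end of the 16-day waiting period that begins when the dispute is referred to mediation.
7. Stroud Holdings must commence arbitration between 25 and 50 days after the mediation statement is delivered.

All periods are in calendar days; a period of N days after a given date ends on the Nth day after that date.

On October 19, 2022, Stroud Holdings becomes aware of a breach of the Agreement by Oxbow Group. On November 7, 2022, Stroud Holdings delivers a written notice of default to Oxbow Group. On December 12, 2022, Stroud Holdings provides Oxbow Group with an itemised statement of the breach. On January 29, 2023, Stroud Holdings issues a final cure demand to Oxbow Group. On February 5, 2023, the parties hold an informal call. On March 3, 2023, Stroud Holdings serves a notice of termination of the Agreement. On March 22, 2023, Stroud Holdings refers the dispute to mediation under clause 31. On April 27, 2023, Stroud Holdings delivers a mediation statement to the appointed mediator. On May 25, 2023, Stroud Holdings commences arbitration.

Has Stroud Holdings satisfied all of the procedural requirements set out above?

No

Step 1: 40 days after October 19, 2022 (when the breach is discovered) is November 28, 2022; completed November 7, 2022, before the deadline.
Step 2: the earliest permitted date is 7 days after December 2, 2022 (end of the 25-day review period, which began when the default notice is delivered on November 7, 2022), i.e. December 9, 2022; done December 12, 2022, after the minimum wait.
Step 3: 14 days after January 11, 2023 (end of the 30-day response period, which began when the itemised statement is provided on December 12, 2022) is January 25, 2023; January 29, 2023 misses that deadline by 4 days.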